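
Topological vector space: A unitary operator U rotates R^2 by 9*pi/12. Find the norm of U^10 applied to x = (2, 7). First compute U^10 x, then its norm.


U is a rotation by theta = 9*pi/12
U^10 = rotation by 10*theta = 90*pi/12 = 18*pi/12 (mod 2*pi)
cos(18*pi/12) = 0.0000, sin(18*pi/12) = -1.0000
U^10 x = (0.0000 * 2 - -1.0000 * 7, -1.0000 * 2 + 0.0000 * 7)
= (7.0000, -2.0000)
||U^10 x|| = sqrt(7.0000^2 + (-2.0000)^2) = sqrt(53.0000) = 7.2801

7.2801


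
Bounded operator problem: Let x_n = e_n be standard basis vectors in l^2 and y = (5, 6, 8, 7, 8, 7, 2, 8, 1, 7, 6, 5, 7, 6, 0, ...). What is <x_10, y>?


x_10 = e_10 is the standard basis vector with 1 in position 10.
<x_10, y> = y_10 = 7
As n -> infinity, <x_n, y> -> 0, confirming weak convergence of (x_n) to 0.

7


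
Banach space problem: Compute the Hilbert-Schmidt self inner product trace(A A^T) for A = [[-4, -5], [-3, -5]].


trace(A * A^T) = sum of squares of all entries
= (-4)^2 + (-5)^2 + (-3)^2 + (-5)^2
= 16 + 25 + 9 + 25
= 75

75


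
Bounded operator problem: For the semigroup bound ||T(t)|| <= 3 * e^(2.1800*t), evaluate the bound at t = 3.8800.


||T(3.8800)|| <= 3 * exp(2.1800 * 3.8800)
= 3 * exp(8.4584)
= 3 * 4714.5087
= 14143.5262

14143.5262


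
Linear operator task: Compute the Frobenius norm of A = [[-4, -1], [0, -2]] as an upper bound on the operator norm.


||A||_F^2 = sum a_ij^2
= (-4)^2 + (-1)^2 + 0^2 + (-2)^2
= 16 + 1 + 0 + 4 = 21
||A||_F = sqrt(21) = 4.5826

4.5826


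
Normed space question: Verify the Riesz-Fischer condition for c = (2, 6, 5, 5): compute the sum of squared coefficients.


sum |c_n|^2 = 2^2 + 6^2 + 5^2 + 5^2
= 4 + 36 + 25 + 25
= 90

90


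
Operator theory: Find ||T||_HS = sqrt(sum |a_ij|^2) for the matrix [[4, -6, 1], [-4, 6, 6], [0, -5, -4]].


The Hilbert-Schmidt norm is sqrt(sum of squares of all entries).
Sum of squares = 4^2 + (-6)^2 + 1^2 + (-4)^2 + 6^2 + 6^2 + 0^2 + (-5)^2 + (-4)^2
= 16 + 36 + 1 + 16 + 36 + 36 + 0 + 25 + 16 = 182
||T||_HS = sqrt(182) = 13.4907

13.4907


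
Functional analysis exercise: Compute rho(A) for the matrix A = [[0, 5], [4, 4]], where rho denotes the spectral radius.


For a 2x2 matrix, eigenvalues satisfy lambda^2 - (trace)*lambda + det = 0
trace = 0 + 4 = 4
det = 0*4 - 5*4 = -20
discriminant = 4^2 - 4*(-20) = 96
spectral radius = max |eigenvalue| = 6.8990

6.8990


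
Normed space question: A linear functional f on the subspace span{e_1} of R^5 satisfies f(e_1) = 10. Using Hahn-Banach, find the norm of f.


The norm of f is given by ||f|| = sup_{||x||=1} |f(x)|.
On span{e_1}, ||e_1|| = 1, so ||f|| = |f(e_1)| / ||e_1||
= |10| / 1 = 10.0000

10.0000


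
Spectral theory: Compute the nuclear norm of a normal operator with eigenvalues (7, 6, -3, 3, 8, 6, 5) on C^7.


For a normal operator, singular values equal |eigenvalues|.
Trace norm = sum |lambda_i| = 7 + 6 + 3 + 3 + 8 + 6 + 5
= 38

38


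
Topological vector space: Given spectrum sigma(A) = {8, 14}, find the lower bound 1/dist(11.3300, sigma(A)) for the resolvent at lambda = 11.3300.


dist(11.3300, {8, 14}) = min(|11.3300 - 8|, |11.3300 - 14|)
= min(3.3300, 2.6700) = 2.6700
Resolvent bound = 1/2.6700 = 0.3745

0.3745


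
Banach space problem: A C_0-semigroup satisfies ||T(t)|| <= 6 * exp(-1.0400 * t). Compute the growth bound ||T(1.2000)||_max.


||T(1.2000)|| <= 6 * exp(-1.0400 * 1.2000)
= 6 * exp(-1.2480)
= 6 * 0.2871
= 1.7225

1.7225


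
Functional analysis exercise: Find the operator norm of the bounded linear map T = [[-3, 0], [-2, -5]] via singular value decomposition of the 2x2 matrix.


A^T A = [[13, 10], [10, 25]]
trace(A^T A) = 38, det(A^T A) = 225
discriminant = 38^2 - 4*225 = 544
Largest eigenvalue of A^T A = (trace + sqrt(disc))/2 = 30.6619
||T|| = sqrt(30.6619) = 5.5373

5.5373


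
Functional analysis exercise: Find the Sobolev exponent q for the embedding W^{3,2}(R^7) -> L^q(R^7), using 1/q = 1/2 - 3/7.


Using the Sobolev embedding formula: 1/q = 1/p - k/n
1/q = 1/2 - 3/7 = 1/14
q = 1/(1/14) = 14

14.0000


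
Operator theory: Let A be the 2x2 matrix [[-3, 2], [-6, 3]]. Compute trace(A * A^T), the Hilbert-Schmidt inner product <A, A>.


trace(A * A^T) = sum of squares of all entries
= (-3)^2 + 2^2 + (-6)^2 + 3^2
= 9 + 4 + 36 + 9
= 58

58


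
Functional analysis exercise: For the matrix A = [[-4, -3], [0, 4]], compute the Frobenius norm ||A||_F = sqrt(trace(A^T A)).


||A||_F^2 = sum a_ij^2
= (-4)^2 + (-3)^2 + 0^2 + 4^2
= 16 + 9 + 0 + 16 = 41
||A||_F = sqrt(41) = 6.4031

6.4031


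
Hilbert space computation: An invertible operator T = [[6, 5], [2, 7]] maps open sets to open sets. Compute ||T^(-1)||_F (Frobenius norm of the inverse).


det(T) = 6*7 - 5*2 = 32
T^(-1) = (1/32) * [[7, -5], [-2, 6]] = [[0.2188, -0.1562], [-0.0625, 0.1875]]
||T^(-1)||_F^2 = 0.2188^2 + (-0.1562)^2 + (-0.0625)^2 + 0.1875^2 = 0.1113
||T^(-1)||_F = sqrt(0.1113) = 0.3337

0.3337


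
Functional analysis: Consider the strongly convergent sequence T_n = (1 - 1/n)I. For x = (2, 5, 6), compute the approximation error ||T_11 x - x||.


T_11 x - x = (1 - 1/11)x - x = -x/11
||x|| = sqrt(65) = 8.0623
||T_11 x - x|| = ||x||/11 = 8.0623/11 = 0.7329

0.7329


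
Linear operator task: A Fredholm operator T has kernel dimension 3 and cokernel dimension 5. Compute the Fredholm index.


The Fredholm index is defined as ind(T) = dim(ker T) - dim(coker T)
= 3 - 5
= -2

-2


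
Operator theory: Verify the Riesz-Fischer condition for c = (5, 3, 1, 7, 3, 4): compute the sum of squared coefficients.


sum |c_n|^2 = 5^2 + 3^2 + 1^2 + 7^2 + 3^2 + 4^2
= 25 + 9 + 1 + 49 + 9 + 16
= 109

109


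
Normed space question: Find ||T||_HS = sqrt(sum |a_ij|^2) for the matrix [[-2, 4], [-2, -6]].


The Hilbert-Schmidt norm is sqrt(sum of squares of all entries).
Sum of squares = (-2)^2 + 4^2 + (-2)^2 + (-6)^2
= 4 + 16 + 4 + 36 = 60
||T||_HS = sqrt(60) = 7.7460

7.7460


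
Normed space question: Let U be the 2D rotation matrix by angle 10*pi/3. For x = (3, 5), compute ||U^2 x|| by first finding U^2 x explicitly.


U is a rotation by theta = 10*pi/3
U^2 = rotation by 2*theta = 20*pi/3 = 2*pi/3 (mod 2*pi)
cos(2*pi/3) = -0.5000, sin(2*pi/3) = 0.8660
U^2 x = (-0.5000 * 3 - 0.8660 * 5, 0.8660 * 3 + -0.5000 * 5)
= (-5.8301, 0.0981)
||U^2 x|| = sqrt((-5.8301)^2 + 0.0981^2) = sqrt(34.0000) = 5.8310

5.8310


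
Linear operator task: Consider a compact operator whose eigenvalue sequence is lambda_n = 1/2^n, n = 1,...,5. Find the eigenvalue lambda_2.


The eigenvalue formula gives lambda_2 = 1/2^2
= 1/4
= 0.2500

0.2500


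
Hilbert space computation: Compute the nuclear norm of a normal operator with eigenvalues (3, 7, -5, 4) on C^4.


For a normal operator, singular values equal |eigenvalues|.
Trace norm = sum |lambda_i| = 3 + 7 + 5 + 4
= 19

19


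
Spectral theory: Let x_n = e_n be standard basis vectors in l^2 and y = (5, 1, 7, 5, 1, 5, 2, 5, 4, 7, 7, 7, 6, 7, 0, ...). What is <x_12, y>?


x_12 = e_12 is the standard basis vector with 1 in position 12.
<x_12, y> = y_12 = 7
As n -> infinity, <x_n, y> -> 0, confirming weak convergence of (x_n) to 0.

7


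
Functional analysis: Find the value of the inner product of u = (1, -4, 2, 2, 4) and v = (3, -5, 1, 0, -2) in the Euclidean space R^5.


Computing the standard inner product <u, v> = sum u_i * v_i
= 1*3 + -4*-5 + 2*1 + 2*0 + 4*-2
= 3 + 20 + 2 + 0 + -8
= 17

17


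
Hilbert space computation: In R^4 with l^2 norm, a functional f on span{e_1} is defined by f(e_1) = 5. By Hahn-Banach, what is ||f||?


The norm of f is given by ||f|| = sup_{||x||=1} |f(x)|.
On span{e_1}, ||e_1|| = 1, so ||f|| = |f(e_1)| / ||e_1||
= |5| / 1 = 5.0000

5.0000


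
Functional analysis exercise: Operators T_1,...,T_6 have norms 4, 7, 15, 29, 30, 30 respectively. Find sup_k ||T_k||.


By the Uniform Boundedness Principle, the supremum of norms is finite.
sup_k ||T_k|| = max(4, 7, 15, 29, 30, 30) = 30

30


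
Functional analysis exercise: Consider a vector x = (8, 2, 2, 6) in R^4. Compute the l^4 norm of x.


The l^4 norm = (sum |x_i|^4)^(1/4)
Sum of 4th powers = 4096 + 16 + 16 + 1296 = 5424
||x||_4 = (5424)^(1/4) = 8.5818

8.5818


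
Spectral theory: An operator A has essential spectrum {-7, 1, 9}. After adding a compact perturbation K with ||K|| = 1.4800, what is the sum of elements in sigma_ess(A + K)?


By Weyl's theorem, the essential spectrum is invariant under compact perturbations.
sigma_ess(A + K) = sigma_ess(A) = {-7, 1, 9}
Sum = -7 + 1 + 9 = 3

3


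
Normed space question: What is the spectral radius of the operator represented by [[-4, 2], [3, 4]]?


For a 2x2 matrix, eigenvalues satisfy lambda^2 - (trace)*lambda + det = 0
trace = -4 + 4 = 0
det = -4*4 - 2*3 = -22
discriminant = 0^2 - 4*(-22) = 88
spectral radius = max |eigenvalue| = 4.6904

4.6904


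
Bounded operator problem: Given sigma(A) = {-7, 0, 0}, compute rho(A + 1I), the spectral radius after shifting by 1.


Spectrum of A + 1I = {-6, 1, 1}
Spectral radius = max |lambda| over the shifted spectrum
= max(6, 1, 1) = 6

6


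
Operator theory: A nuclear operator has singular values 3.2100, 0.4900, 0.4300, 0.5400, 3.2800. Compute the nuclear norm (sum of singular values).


The nuclear norm is the sum of all singular values.
||T||_1 = 3.2100 + 0.4900 + 0.4300 + 0.5400 + 3.2800
= 7.9500

7.9500


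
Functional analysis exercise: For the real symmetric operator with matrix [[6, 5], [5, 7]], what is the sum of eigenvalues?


For a self-adjoint (symmetric) matrix, the eigenvalues are real.
The sum of eigenvalues equals the trace of the matrix.
trace = 6 + 7 = 13

13


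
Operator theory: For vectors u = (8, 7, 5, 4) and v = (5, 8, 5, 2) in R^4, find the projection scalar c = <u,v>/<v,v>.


Computing <u,v> = 8*5 + 7*8 + 5*5 + 4*2 = 129
Computing <v,v> = 5^2 + 8^2 + 5^2 + 2^2 = 118
Projection coefficient = 129/118 = 1.0932

1.0932


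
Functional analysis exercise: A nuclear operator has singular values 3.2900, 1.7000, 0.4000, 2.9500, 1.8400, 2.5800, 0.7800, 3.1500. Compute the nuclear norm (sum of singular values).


The nuclear norm is the sum of all singular values.
||T||_1 = 3.2900 + 1.7000 + 0.4000 + 2.9500 + 1.8400 + 2.5800 + 0.7800 + 3.1500
= 16.6900

16.6900


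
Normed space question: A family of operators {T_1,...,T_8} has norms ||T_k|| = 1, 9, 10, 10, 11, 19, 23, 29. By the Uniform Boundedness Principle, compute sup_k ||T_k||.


By the Uniform Boundedness Principle, the supremum of norms is finite.
sup_k ||T_k|| = max(1, 9, 10, 10, 11, 19, 23, 29) = 29

29


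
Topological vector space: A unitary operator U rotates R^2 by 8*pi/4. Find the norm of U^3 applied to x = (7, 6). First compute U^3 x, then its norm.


U is a rotation by theta = 8*pi/4
U^3 = rotation by 3*theta = 24*pi/4 = 0*pi/4 (mod 2*pi)
cos(0*pi/4) = 1.0000, sin(0*pi/4) = 0.0000
U^3 x = (1.0000 * 7 - 0.0000 * 6, 0.0000 * 7 + 1.0000 * 6)
= (7.0000, 6.0000)
||U^3 x|| = sqrt(7.0000^2 + 6.0000^2) = sqrt(85.0000) = 9.2195

9.2195


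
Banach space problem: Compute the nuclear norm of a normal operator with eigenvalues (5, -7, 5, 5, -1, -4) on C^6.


For a normal operator, singular values equal |eigenvalues|.
Trace norm = sum |lambda_i| = 5 + 7 + 5 + 5 + 1 + 4
= 27

27


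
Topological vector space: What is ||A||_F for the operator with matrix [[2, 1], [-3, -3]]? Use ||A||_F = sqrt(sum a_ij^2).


||A||_F^2 = sum a_ij^2
= 2^2 + 1^2 + (-3)^2 + (-3)^2
= 4 + 1 + 9 + 9 = 23
||A||_F = sqrt(23) = 4.7958

4.7958


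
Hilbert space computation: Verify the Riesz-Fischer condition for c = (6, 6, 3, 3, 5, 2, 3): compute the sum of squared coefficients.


sum |c_n|^2 = 6^2 + 6^2 + 3^2 + 3^2 + 5^2 + 2^2 + 3^2
= 36 + 36 + 9 + 9 + 25 + 4 + 9
= 128

128


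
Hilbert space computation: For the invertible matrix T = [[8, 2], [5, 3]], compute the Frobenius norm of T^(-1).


det(T) = 8*3 - 2*5 = 14
T^(-1) = (1/14) * [[3, -2], [-5, 8]] = [[0.2143, -0.1429], [-0.3571, 0.5714]]
||T^(-1)||_F^2 = 0.2143^2 + (-0.1429)^2 + (-0.3571)^2 + 0.5714^2 = 0.5204
||T^(-1)||_F = sqrt(0.5204) = 0.7214

0.7214


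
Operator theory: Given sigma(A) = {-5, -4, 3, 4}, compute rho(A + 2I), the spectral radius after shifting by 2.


Spectrum of A + 2I = {-3, -2, 5, 6}
Spectral radius = max |lambda| over the shifted spectrum
= max(3, 2, 5, 6) = 6

6


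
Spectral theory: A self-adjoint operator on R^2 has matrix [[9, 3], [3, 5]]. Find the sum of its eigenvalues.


For a self-adjoint (symmetric) matrix, the eigenvalues are real.
The sum of eigenvalues equals the trace of the matrix.
trace = 9 + 5 = 14

14


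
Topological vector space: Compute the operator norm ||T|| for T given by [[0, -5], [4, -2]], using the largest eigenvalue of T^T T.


A^T A = [[16, -8], [-8, 29]]
trace(A^T A) = 45, det(A^T A) = 400
discriminant = 45^2 - 4*400 = 425
Largest eigenvalue of A^T A = (trace + sqrt(disc))/2 = 32.8078
||T|| = sqrt(32.8078) = 5.7278

5.7278


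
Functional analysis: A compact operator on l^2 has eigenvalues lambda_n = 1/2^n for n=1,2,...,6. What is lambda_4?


The eigenvalue formula gives lambda_4 = 1/2^4
= 1/16
= 0.0625

0.0625


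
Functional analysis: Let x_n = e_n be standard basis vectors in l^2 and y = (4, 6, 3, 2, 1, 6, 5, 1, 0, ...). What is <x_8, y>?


x_8 = e_8 is the standard basis vector with 1 in position 8.
<x_8, y> = y_8 = 1
As n -> infinity, <x_n, y> -> 0, confirming weak convergence of (x_n) to 0.

1


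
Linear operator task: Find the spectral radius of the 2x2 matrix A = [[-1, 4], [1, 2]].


For a 2x2 matrix, eigenvalues satisfy lambda^2 - (trace)*lambda + det = 0
trace = -1 + 2 = 1
det = -1*2 - 4*1 = -6
discriminant = 1^2 - 4*(-6) = 25
spectral radius = max |eigenvalue| = 3.0000

3.0000


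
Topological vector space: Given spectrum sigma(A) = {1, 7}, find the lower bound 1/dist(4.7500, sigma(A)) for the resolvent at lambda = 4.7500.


dist(4.7500, {1, 7}) = min(|4.7500 - 1|, |4.7500 - 7|)
= min(3.7500, 2.2500) = 2.2500
Resolvent bound = 1/2.2500 = 0.4444

0.4444


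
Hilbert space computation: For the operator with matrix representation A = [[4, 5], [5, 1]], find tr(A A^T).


trace(A * A^T) = sum of squares of all entries
= 4^2 + 5^2 + 5^2 + 1^2
= 16 + 25 + 25 + 1
= 67

67


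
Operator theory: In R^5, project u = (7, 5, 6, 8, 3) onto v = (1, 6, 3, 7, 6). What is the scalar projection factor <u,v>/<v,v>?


Computing <u,v> = 7*1 + 5*6 + 6*3 + 8*7 + 3*6 = 129
Computing <v,v> = 1^2 + 6^2 + 3^2 + 7^2 + 6^2 = 131
Projection coefficient = 129/131 = 0.9847

0.9847


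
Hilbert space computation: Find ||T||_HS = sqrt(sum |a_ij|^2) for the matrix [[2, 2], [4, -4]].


The Hilbert-Schmidt norm is sqrt(sum of squares of all entries).
Sum of squares = 2^2 + 2^2 + 4^2 + (-4)^2
= 4 + 4 + 16 + 16 = 40
||T||_HS = sqrt(40) = 6.3246

6.3246


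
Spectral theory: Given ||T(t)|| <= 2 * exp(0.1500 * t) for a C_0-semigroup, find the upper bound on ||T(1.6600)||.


||T(1.6600)|| <= 2 * exp(0.1500 * 1.6600)
= 2 * exp(0.2490)
= 2 * 1.2827
= 2.5655

2.5655


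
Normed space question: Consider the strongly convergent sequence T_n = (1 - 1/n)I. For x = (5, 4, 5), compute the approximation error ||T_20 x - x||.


T_20 x - x = (1 - 1/20)x - x = -x/20
||x|| = sqrt(66) = 8.1240
||T_20 x - x|| = ||x||/20 = 8.1240/20 = 0.4062

0.4062


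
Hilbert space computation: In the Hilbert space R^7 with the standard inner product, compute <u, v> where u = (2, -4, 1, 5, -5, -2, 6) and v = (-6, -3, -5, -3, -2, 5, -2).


Computing the standard inner product <u, v> = sum u_i * v_i
= 2*-6 + -4*-3 + 1*-5 + 5*-3 + -5*-2 + -2*5 + 6*-2
= -12 + 12 + -5 + -15 + 10 + -10 + -12
= -32

-32


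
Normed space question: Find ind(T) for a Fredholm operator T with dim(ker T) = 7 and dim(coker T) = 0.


The Fredholm index is defined as ind(T) = dim(ker T) - dim(coker T)
= 7 - 0
= 7

7


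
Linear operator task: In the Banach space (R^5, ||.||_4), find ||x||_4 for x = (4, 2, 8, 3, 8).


The l^4 norm = (sum |x_i|^4)^(1/4)
Sum of 4th powers = 256 + 16 + 4096 + 81 + 4096 = 8545
||x||_4 = (8545)^(1/4) = 9.6145

9.6145


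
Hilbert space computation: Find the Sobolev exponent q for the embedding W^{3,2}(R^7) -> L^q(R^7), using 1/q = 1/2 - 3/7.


Using the Sobolev embedding formula: 1/q = 1/p - k/n
1/q = 1/2 - 3/7 = 1/14
q = 1/(1/14) = 14

14.0000


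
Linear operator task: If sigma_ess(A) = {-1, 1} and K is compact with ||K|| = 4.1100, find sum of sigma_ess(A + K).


By Weyl's theorem, the essential spectrum is invariant under compact perturbations.
sigma_ess(A + K) = sigma_ess(A) = {-1, 1}
Sum = -1 + 1 = 0

0


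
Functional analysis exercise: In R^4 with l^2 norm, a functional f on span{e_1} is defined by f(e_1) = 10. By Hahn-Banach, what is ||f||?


The norm of f is given by ||f|| = sup_{||x||=1} |f(x)|.
On span{e_1}, ||e_1|| = 1, so ||f|| = |f(e_1)| / ||e_1||
= |10| / 1 = 10.0000

10.0000


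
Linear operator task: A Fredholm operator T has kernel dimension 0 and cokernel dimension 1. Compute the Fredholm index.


The Fredholm index is defined as ind(T) = dim(ker T) - dim(coker T)
= 0 - 1
= -1

-1


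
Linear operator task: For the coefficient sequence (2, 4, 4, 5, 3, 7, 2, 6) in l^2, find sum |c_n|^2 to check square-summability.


sum |c_n|^2 = 2^2 + 4^2 + 4^2 + 5^2 + 3^2 + 7^2 + 2^2 + 6^2
= 4 + 16 + 16 + 25 + 9 + 49 + 4 + 36
= 159

159


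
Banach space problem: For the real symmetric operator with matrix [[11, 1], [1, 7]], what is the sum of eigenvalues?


For a self-adjoint (symmetric) matrix, the eigenvalues are real.
The sum of eigenvalues equals the trace of the matrix.
trace = 11 + 7 = 18

18


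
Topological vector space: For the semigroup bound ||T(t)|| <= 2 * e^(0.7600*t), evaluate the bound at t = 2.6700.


||T(2.6700)|| <= 2 * exp(0.7600 * 2.6700)
= 2 * exp(2.0292)
= 2 * 7.6080
= 15.2160

15.2160


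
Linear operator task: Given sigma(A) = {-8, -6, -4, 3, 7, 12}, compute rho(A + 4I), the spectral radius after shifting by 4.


Spectrum of A + 4I = {-4, -2, 0, 7, 11, 16}
Spectral radius = max |lambda| over the shifted spectrum
= max(4, 2, 0, 7, 11, 16) = 16

16


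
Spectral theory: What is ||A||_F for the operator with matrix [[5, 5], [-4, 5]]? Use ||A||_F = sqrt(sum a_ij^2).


||A||_F^2 = sum a_ij^2
= 5^2 + 5^2 + (-4)^2 + 5^2
= 25 + 25 + 16 + 25 = 91
||A||_F = sqrt(91) = 9.5394

9.5394


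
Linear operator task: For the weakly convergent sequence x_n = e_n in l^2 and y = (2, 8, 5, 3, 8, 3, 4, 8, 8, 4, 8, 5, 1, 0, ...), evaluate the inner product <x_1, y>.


x_1 = e_1 is the standard basis vector with 1 in position 1.
<x_1, y> = y_1 = 2
As n -> infinity, <x_n, y> -> 0, confirming weak convergence of (x_n) to 0.

2


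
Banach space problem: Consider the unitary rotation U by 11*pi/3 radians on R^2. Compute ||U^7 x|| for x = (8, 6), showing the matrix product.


U is a rotation by theta = 11*pi/3
U^7 = rotation by 7*theta = 77*pi/3 = 5*pi/3 (mod 2*pi)
cos(5*pi/3) = 0.5000, sin(5*pi/3) = -0.8660
U^7 x = (0.5000 * 8 - -0.8660 * 6, -0.8660 * 8 + 0.5000 * 6)
= (9.1962, -3.9282)
||U^7 x|| = sqrt(9.1962^2 + (-3.9282)^2) = sqrt(100.0000) = 10.0000

10.0000


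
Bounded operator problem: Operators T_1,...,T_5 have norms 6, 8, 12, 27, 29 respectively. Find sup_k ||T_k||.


By the Uniform Boundedness Principle, the supremum of norms is finite.
sup_k ||T_k|| = max(6, 8, 12, 27, 29) = 29

29


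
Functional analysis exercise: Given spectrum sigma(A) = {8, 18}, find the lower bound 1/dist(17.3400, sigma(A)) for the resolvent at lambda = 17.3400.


dist(17.3400, {8, 18}) = min(|17.3400 - 8|, |17.3400 - 18|)
= min(9.3400, 0.6600) = 0.6600
Resolvent bound = 1/0.6600 = 1.5152

1.5152


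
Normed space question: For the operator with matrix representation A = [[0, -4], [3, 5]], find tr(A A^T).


trace(A * A^T) = sum of squares of all entries
= 0^2 + (-4)^2 + 3^2 + 5^2
= 0 + 16 + 9 + 25
= 50

50


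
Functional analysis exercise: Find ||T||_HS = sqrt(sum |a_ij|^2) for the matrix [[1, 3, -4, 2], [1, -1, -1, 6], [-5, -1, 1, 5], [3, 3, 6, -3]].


The Hilbert-Schmidt norm is sqrt(sum of squares of all entries).
Sum of squares = 1^2 + 3^2 + (-4)^2 + 2^2 + 1^2 + (-1)^2 + (-1)^2 + 6^2 + (-5)^2 + (-1)^2 + 1^2 + 5^2 + 3^2 + 3^2 + 6^2 + (-3)^2
= 1 + 9 + 16 + 4 + 1 + 1 + 1 + 36 + 25 + 1 + 1 + 25 + 9 + 9 + 36 + 9 = 184
||T||_HS = sqrt(184) = 13.5647

13.5647


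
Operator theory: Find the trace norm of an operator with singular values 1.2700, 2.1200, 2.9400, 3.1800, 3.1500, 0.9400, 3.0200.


The nuclear norm is the sum of all singular values.
||T||_1 = 1.2700 + 2.1200 + 2.9400 + 3.1800 + 3.1500 + 0.9400 + 3.0200
= 16.6200

16.6200


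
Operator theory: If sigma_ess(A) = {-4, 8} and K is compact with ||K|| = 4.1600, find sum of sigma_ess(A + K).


By Weyl's theorem, the essential spectrum is invariant under compact perturbations.
sigma_ess(A + K) = sigma_ess(A) = {-4, 8}
Sum = -4 + 8 = 4

4


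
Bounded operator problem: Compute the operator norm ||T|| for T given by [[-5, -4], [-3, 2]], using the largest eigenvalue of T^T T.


A^T A = [[34, 14], [14, 20]]
trace(A^T A) = 54, det(A^T A) = 484
discriminant = 54^2 - 4*484 = 980
Largest eigenvalue of A^T A = (trace + sqrt(disc))/2 = 42.6525
||T|| = sqrt(42.6525) = 6.5309

6.5309


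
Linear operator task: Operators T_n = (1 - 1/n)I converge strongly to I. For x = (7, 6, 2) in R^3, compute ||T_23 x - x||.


T_23 x - x = (1 - 1/23)x - x = -x/23
||x|| = sqrt(89) = 9.4340
||T_23 x - x|| = ||x||/23 = 9.4340/23 = 0.4102

0.4102


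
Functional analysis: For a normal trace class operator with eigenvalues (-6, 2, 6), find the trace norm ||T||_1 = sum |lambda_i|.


For a normal operator, singular values equal |eigenvalues|.
Trace norm = sum |lambda_i| = 6 + 2 + 6
= 14

14


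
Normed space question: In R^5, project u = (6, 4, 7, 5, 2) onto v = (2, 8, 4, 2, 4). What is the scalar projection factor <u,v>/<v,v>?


Computing <u,v> = 6*2 + 4*8 + 7*4 + 5*2 + 2*4 = 90
Computing <v,v> = 2^2 + 8^2 + 4^2 + 2^2 + 4^2 = 104
Projection coefficient = 90/104 = 0.8654

0.8654


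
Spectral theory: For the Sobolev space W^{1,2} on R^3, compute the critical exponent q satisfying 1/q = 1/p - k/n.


Using the Sobolev embedding formula: 1/q = 1/p - k/n
1/q = 1/2 - 1/3 = 1/6
q = 1/(1/6) = 6

6.0000


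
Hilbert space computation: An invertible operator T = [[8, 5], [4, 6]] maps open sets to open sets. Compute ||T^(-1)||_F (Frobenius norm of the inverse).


det(T) = 8*6 - 5*4 = 28
T^(-1) = (1/28) * [[6, -5], [-4, 8]] = [[0.2143, -0.1786], [-0.1429, 0.2857]]
||T^(-1)||_F^2 = 0.2143^2 + (-0.1786)^2 + (-0.1429)^2 + 0.2857^2 = 0.1798
||T^(-1)||_F = sqrt(0.1798) = 0.4241

0.4241


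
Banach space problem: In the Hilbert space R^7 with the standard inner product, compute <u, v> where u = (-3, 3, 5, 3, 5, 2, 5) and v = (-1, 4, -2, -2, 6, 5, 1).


Computing the standard inner product <u, v> = sum u_i * v_i
= -3*-1 + 3*4 + 5*-2 + 3*-2 + 5*6 + 2*5 + 5*1
= 3 + 12 + -10 + -6 + 30 + 10 + 5
= 44

44


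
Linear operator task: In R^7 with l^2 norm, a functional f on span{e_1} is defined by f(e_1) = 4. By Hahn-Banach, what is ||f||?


The norm of f is given by ||f|| = sup_{||x||=1} |f(x)|.
On span{e_1}, ||e_1|| = 1, so ||f|| = |f(e_1)| / ||e_1||
= |4| / 1 = 4.0000

4.0000


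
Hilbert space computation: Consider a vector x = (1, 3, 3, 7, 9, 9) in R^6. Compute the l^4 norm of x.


The l^4 norm = (sum |x_i|^4)^(1/4)
Sum of 4th powers = 1 + 81 + 81 + 2401 + 6561 + 6561 = 15686
||x||_4 = (15686)^(1/4) = 11.1912

11.1912


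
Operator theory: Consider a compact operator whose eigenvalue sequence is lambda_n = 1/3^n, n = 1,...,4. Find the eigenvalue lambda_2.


The eigenvalue formula gives lambda_2 = 1/3^2
= 1/9
= 0.1111

0.1111


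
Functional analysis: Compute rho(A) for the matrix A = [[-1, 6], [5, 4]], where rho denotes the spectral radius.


For a 2x2 matrix, eigenvalues satisfy lambda^2 - (trace)*lambda + det = 0
trace = -1 + 4 = 3
det = -1*4 - 6*5 = -34
discriminant = 3^2 - 4*(-34) = 145
spectral radius = max |eigenvalue| = 7.5208

7.5208


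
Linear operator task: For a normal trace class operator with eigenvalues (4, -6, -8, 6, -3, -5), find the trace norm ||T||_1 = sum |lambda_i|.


For a normal operator, singular values equal |eigenvalues|.
Trace norm = sum |lambda_i| = 4 + 6 + 8 + 6 + 3 + 5
= 32

32


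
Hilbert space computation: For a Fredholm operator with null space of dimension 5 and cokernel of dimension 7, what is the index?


The Fredholm index is defined as ind(T) = dim(ker T) - dim(coker T)
= 5 - 7
= -2

-2


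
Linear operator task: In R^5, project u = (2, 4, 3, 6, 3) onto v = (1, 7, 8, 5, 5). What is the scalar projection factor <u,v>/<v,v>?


Computing <u,v> = 2*1 + 4*7 + 3*8 + 6*5 + 3*5 = 99
Computing <v,v> = 1^2 + 7^2 + 8^2 + 5^2 + 5^2 = 164
Projection coefficient = 99/164 = 0.6037

0.6037


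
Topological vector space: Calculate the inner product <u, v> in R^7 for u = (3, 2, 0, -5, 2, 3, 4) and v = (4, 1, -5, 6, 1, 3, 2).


Computing the standard inner product <u, v> = sum u_i * v_i
= 3*4 + 2*1 + 0*-5 + -5*6 + 2*1 + 3*3 + 4*2
= 12 + 2 + 0 + -30 + 2 + 9 + 8
= 3

3


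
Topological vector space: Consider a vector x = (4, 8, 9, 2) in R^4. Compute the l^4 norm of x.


The l^4 norm = (sum |x_i|^4)^(1/4)
Sum of 4th powers = 256 + 4096 + 6561 + 16 = 10929
||x||_4 = (10929)^(1/4) = 10.2246

10.2246


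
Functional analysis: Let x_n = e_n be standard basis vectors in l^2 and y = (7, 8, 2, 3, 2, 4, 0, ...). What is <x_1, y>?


x_1 = e_1 is the standard basis vector with 1 in position 1.
<x_1, y> = y_1 = 7
As n -> infinity, <x_n, y> -> 0, confirming weak convergence of (x_n) to 0.

7


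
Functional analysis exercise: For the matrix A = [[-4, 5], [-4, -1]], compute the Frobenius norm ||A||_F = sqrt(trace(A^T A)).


||A||_F^2 = sum a_ij^2
= (-4)^2 + 5^2 + (-4)^2 + (-1)^2
= 16 + 25 + 16 + 1 = 58
||A||_F = sqrt(58) = 7.6158

7.6158


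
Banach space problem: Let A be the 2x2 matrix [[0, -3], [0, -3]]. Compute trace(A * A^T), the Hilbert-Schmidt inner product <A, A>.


trace(A * A^T) = sum of squares of all entries
= 0^2 + (-3)^2 + 0^2 + (-3)^2
= 0 + 9 + 0 + 9
= 18

18


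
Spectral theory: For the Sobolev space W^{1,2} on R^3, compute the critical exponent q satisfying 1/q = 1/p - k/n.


Using the Sobolev embedding formula: 1/q = 1/p - k/n
1/q = 1/2 - 1/3 = 1/6
q = 1/(1/6) = 6

6.0000


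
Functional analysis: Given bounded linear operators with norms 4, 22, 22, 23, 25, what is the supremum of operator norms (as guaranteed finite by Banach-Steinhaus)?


By the Uniform Boundedness Principle, the supremum of norms is finite.
sup_k ||T_k|| = max(4, 22, 22, 23, 25) = 25

25


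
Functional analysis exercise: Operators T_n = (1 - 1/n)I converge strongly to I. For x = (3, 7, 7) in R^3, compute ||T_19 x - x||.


T_19 x - x = (1 - 1/19)x - x = -x/19
||x|| = sqrt(107) = 10.3441
||T_19 x - x|| = ||x||/19 = 10.3441/19 = 0.5444

0.5444


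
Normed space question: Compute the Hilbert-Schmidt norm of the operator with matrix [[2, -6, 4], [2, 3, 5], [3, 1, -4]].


The Hilbert-Schmidt norm is sqrt(sum of squares of all entries).
Sum of squares = 2^2 + (-6)^2 + 4^2 + 2^2 + 3^2 + 5^2 + 3^2 + 1^2 + (-4)^2
= 4 + 36 + 16 + 4 + 9 + 25 + 9 + 1 + 16 = 120
||T||_HS = sqrt(120) = 10.9545

10.9545


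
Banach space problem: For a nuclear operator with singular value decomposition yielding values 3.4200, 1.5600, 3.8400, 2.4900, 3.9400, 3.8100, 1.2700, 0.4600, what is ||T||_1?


The nuclear norm is the sum of all singular values.
||T||_1 = 3.4200 + 1.5600 + 3.8400 + 2.4900 + 3.9400 + 3.8100 + 1.2700 + 0.4600
= 20.7900

20.7900


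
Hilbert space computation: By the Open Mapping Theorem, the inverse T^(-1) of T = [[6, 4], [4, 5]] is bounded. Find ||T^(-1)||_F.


det(T) = 6*5 - 4*4 = 14
T^(-1) = (1/14) * [[5, -4], [-4, 6]] = [[0.3571, -0.2857], [-0.2857, 0.4286]]
||T^(-1)||_F^2 = 0.3571^2 + (-0.2857)^2 + (-0.2857)^2 + 0.4286^2 = 0.4745
||T^(-1)||_F = sqrt(0.4745) = 0.6888

0.6888


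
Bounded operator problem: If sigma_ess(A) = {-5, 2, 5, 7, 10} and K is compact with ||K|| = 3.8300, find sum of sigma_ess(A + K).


By Weyl's theorem, the essential spectrum is invariant under compact perturbations.
sigma_ess(A + K) = sigma_ess(A) = {-5, 2, 5, 7, 10}
Sum = -5 + 2 + 5 + 7 + 10 = 19

19


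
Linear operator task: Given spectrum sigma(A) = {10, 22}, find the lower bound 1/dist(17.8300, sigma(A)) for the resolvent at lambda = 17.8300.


dist(17.8300, {10, 22}) = min(|17.8300 - 10|, |17.8300 - 22|)
= min(7.8300, 4.1700) = 4.1700
Resolvent bound = 1/4.1700 = 0.2398

0.2398


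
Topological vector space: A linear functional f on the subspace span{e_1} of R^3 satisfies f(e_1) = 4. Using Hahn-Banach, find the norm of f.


The norm of f is given by ||f|| = sup_{||x||=1} |f(x)|.
On span{e_1}, ||e_1|| = 1, so ||f|| = |f(e_1)| / ||e_1||
= |4| / 1 = 4.0000

4.0000


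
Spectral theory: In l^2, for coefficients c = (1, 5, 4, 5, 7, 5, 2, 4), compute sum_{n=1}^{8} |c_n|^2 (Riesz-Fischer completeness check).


sum |c_n|^2 = 1^2 + 5^2 + 4^2 + 5^2 + 7^2 + 5^2 + 2^2 + 4^2
= 1 + 25 + 16 + 25 + 49 + 25 + 4 + 16
= 161

161


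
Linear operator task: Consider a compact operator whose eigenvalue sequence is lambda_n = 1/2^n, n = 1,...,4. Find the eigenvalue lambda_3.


The eigenvalue formula gives lambda_3 = 1/2^3
= 1/8
= 0.1250

0.1250


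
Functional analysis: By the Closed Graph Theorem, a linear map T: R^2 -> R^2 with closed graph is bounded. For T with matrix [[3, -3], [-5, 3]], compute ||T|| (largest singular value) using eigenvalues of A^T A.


A^T A = [[34, -24], [-24, 18]]
trace(A^T A) = 52, det(A^T A) = 36
discriminant = 52^2 - 4*36 = 2560
Largest eigenvalue of A^T A = (trace + sqrt(disc))/2 = 51.2982
||T|| = sqrt(51.2982) = 7.1623

7.1623


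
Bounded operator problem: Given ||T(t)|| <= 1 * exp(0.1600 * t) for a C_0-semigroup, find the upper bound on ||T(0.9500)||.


||T(0.9500)|| <= 1 * exp(0.1600 * 0.9500)
= 1 * exp(0.1520)
= 1 * 1.1642
= 1.1642

1.1642


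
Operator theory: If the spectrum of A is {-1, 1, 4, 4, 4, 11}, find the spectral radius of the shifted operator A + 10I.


Spectrum of A + 10I = {9, 11, 14, 14, 14, 21}
Spectral radius = max |lambda| over the shifted spectrum
= max(9, 11, 14, 14, 14, 21) = 21

21


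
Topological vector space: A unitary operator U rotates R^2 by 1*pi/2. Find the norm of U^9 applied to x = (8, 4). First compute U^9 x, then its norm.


U is a rotation by theta = 1*pi/2
U^9 = rotation by 9*theta = 9*pi/2 = 1*pi/2 (mod 2*pi)
cos(1*pi/2) = 0.0000, sin(1*pi/2) = 1.0000
U^9 x = (0.0000 * 8 - 1.0000 * 4, 1.0000 * 8 + 0.0000 * 4)
= (-4.0000, 8.0000)
||U^9 x|| = sqrt((-4.0000)^2 + 8.0000^2) = sqrt(80.0000) = 8.9443

8.9443


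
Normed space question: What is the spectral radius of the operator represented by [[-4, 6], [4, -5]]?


For a 2x2 matrix, eigenvalues satisfy lambda^2 - (trace)*lambda + det = 0
trace = -4 + -5 = -9
det = -4*-5 - 6*4 = -4
discriminant = (-9)^2 - 4*(-4) = 97
spectral radius = max |eigenvalue| = 9.4244

9.4244


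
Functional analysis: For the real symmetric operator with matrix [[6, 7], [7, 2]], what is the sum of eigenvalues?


For a self-adjoint (symmetric) matrix, the eigenvalues are real.
The sum of eigenvalues equals the trace of the matrix.
trace = 6 + 2 = 8

8


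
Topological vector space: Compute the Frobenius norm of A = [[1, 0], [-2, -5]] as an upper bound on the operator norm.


||A||_F^2 = sum a_ij^2
= 1^2 + 0^2 + (-2)^2 + (-5)^2
= 1 + 0 + 4 + 25 = 30
||A||_F = sqrt(30) = 5.4772

5.4772


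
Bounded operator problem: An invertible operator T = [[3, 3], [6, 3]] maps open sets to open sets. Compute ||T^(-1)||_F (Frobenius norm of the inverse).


det(T) = 3*3 - 3*6 = -9
T^(-1) = (1/-9) * [[3, -3], [-6, 3]] = [[-0.3333, 0.3333], [0.6667, -0.3333]]
||T^(-1)||_F^2 = (-0.3333)^2 + 0.3333^2 + 0.6667^2 + (-0.3333)^2 = 0.7778
||T^(-1)||_F = sqrt(0.7778) = 0.8819

0.8819


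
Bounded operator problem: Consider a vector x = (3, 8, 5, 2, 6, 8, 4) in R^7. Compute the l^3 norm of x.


The l^3 norm = (sum |x_i|^3)^(1/3)
Sum of 3th powers = 27 + 512 + 125 + 8 + 216 + 512 + 64 = 1464
||x||_3 = (1464)^(1/3) = 11.3548

11.3548


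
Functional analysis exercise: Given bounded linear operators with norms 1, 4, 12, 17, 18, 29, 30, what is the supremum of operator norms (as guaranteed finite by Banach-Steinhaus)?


By the Uniform Boundedness Principle, the supremum of norms is finite.
sup_k ||T_k|| = max(1, 4, 12, 17, 18, 29, 30) = 30

30


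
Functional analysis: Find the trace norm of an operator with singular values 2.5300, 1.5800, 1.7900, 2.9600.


The nuclear norm is the sum of all singular values.
||T||_1 = 2.5300 + 1.5800 + 1.7900 + 2.9600
= 8.8600

8.8600


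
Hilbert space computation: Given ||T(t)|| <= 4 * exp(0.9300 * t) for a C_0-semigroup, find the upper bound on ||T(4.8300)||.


||T(4.8300)|| <= 4 * exp(0.9300 * 4.8300)
= 4 * exp(4.4919)
= 4 * 89.2909
= 357.1638

357.1638


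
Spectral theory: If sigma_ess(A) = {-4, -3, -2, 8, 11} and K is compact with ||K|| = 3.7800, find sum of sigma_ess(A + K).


By Weyl's theorem, the essential spectrum is invariant under compact perturbations.
sigma_ess(A + K) = sigma_ess(A) = {-4, -3, -2, 8, 11}
Sum = -4 + -3 + -2 + 8 + 11 = 10

10


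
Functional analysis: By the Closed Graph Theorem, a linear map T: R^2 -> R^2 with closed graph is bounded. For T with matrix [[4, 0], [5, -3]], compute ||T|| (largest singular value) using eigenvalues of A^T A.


A^T A = [[41, -15], [-15, 9]]
trace(A^T A) = 50, det(A^T A) = 144
discriminant = 50^2 - 4*144 = 1924
Largest eigenvalue of A^T A = (trace + sqrt(disc))/2 = 46.9317
||T|| = sqrt(46.9317) = 6.8507

6.8507


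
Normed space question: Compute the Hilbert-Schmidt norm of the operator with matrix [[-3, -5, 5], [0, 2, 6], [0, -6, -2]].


The Hilbert-Schmidt norm is sqrt(sum of squares of all entries).
Sum of squares = (-3)^2 + (-5)^2 + 5^2 + 0^2 + 2^2 + 6^2 + 0^2 + (-6)^2 + (-2)^2
= 9 + 25 + 25 + 0 + 4 + 36 + 0 + 36 + 4 = 139
||T||_HS = sqrt(139) = 11.7898

11.7898


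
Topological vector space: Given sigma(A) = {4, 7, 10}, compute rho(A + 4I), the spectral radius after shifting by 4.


Spectrum of A + 4I = {8, 11, 14}
Spectral radius = max |lambda| over the shifted spectrum
= max(8, 11, 14) = 14

14


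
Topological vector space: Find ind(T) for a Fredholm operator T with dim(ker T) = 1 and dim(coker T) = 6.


The Fredholm index is defined as ind(T) = dim(ker T) - dim(coker T)
= 1 - 6
= -5

-5


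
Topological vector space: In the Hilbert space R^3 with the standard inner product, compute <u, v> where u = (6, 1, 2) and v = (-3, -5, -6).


Computing the standard inner product <u, v> = sum u_i * v_i
= 6*-3 + 1*-5 + 2*-6
= -18 + -5 + -12
= -35

-35


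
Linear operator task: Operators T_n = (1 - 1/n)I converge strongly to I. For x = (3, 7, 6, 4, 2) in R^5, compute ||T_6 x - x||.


T_6 x - x = (1 - 1/6)x - x = -x/6
||x|| = sqrt(114) = 10.6771
||T_6 x - x|| = ||x||/6 = 10.6771/6 = 1.7795

1.7795


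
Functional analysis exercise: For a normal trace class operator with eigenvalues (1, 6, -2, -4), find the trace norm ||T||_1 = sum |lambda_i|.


For a normal operator, singular values equal |eigenvalues|.
Trace norm = sum |lambda_i| = 1 + 6 + 2 + 4
= 13

13


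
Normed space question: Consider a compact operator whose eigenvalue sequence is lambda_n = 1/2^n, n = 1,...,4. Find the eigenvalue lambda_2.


The eigenvalue formula gives lambda_2 = 1/2^2
= 1/4
= 0.2500

0.2500


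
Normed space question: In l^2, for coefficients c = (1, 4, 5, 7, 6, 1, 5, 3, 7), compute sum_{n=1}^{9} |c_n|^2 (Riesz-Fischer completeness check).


sum |c_n|^2 = 1^2 + 4^2 + 5^2 + 7^2 + 6^2 + 1^2 + 5^2 + 3^2 + 7^2
= 1 + 16 + 25 + 49 + 36 + 1 + 25 + 9 + 49
= 211

211


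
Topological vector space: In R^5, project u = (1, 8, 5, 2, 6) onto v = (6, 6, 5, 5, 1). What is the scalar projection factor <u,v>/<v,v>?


Computing <u,v> = 1*6 + 8*6 + 5*5 + 2*5 + 6*1 = 95
Computing <v,v> = 6^2 + 6^2 + 5^2 + 5^2 + 1^2 = 123
Projection coefficient = 95/123 = 0.7724

0.7724


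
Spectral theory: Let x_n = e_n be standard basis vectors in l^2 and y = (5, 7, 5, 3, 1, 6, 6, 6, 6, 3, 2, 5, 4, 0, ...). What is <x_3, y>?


x_3 = e_3 is the standard basis vector with 1 in position 3.
<x_3, y> = y_3 = 5
As n -> infinity, <x_n, y> -> 0, confirming weak convergence of (x_n) to 0.

5


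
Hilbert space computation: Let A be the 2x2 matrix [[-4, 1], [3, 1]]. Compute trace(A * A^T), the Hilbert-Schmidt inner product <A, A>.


trace(A * A^T) = sum of squares of all entries
= (-4)^2 + 1^2 + 3^2 + 1^2
= 16 + 1 + 9 + 1
= 27

27


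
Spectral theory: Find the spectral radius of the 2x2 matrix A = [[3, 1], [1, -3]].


For a 2x2 matrix, eigenvalues satisfy lambda^2 - (trace)*lambda + det = 0
trace = 3 + -3 = 0
det = 3*-3 - 1*1 = -10
discriminant = 0^2 - 4*(-10) = 40
spectral radius = max |eigenvalue| = 3.1623

3.1623


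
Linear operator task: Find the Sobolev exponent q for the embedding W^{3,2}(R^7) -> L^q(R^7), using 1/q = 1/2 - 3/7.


Using the Sobolev embedding formula: 1/q = 1/p - k/n
1/q = 1/2 - 3/7 = 1/14
q = 1/(1/14) = 14

14.0000


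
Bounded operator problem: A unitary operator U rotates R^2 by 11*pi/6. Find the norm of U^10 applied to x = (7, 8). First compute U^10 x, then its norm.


U is a rotation by theta = 11*pi/6
U^10 = rotation by 10*theta = 110*pi/6 = 2*pi/6 (mod 2*pi)
cos(2*pi/6) = 0.5000, sin(2*pi/6) = 0.8660
U^10 x = (0.5000 * 7 - 0.8660 * 8, 0.8660 * 7 + 0.5000 * 8)
= (-3.4282, 10.0622)
||U^10 x|| = sqrt((-3.4282)^2 + 10.0622^2) = sqrt(113.0000) = 10.6301

10.6301


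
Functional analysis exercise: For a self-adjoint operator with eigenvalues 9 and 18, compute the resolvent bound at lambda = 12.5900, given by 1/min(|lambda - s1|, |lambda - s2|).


dist(12.5900, {9, 18}) = min(|12.5900 - 9|, |12.5900 - 18|)
= min(3.5900, 5.4100) = 3.5900
Resolvent bound = 1/3.5900 = 0.2786

0.2786


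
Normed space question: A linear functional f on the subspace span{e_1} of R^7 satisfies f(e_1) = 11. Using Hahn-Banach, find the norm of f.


The norm of f is given by ||f|| = sup_{||x||=1} |f(x)|.
On span{e_1}, ||e_1|| = 1, so ||f|| = |f(e_1)| / ||e_1||
= |11| / 1 = 11.0000

11.0000


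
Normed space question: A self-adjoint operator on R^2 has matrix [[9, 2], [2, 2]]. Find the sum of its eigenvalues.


For a self-adjoint (symmetric) matrix, the eigenvalues are real.
The sum of eigenvalues equals the trace of the matrix.
trace = 9 + 2 = 11

11


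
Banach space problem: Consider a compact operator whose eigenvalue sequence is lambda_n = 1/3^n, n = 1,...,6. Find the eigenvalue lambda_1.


The eigenvalue formula gives lambda_1 = 1/3^1
= 1/3
= 0.3333

0.3333


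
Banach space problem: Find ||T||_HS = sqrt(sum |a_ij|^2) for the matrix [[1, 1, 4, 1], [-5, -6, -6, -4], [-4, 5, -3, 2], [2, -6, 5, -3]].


The Hilbert-Schmidt norm is sqrt(sum of squares of all entries).
Sum of squares = 1^2 + 1^2 + 4^2 + 1^2 + (-5)^2 + (-6)^2 + (-6)^2 + (-4)^2 + (-4)^2 + 5^2 + (-3)^2 + 2^2 + 2^2 + (-6)^2 + 5^2 + (-3)^2
= 1 + 1 + 16 + 1 + 25 + 36 + 36 + 16 + 16 + 25 + 9 + 4 + 4 + 36 + 25 + 9 = 260
||T||_HS = sqrt(260) = 16.1245

16.1245


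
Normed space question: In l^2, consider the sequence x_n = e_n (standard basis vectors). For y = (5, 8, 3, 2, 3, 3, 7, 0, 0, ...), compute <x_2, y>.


x_2 = e_2 is the standard basis vector with 1 in position 2.
<x_2, y> = y_2 = 8
As n -> infinity, <x_n, y> -> 0, confirming weak convergence of (x_n) to 0.

8


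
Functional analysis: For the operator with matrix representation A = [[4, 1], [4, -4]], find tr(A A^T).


trace(A * A^T) = sum of squares of all entries
= 4^2 + 1^2 + 4^2 + (-4)^2
= 16 + 1 + 16 + 16
= 49

49
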